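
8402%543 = 257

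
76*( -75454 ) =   -  5734504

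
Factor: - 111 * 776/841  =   - 2^3*3^1 * 29^ ( - 2)*37^1 * 97^1 = - 86136/841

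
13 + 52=65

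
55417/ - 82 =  - 676 + 15/82=   - 675.82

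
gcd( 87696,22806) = 126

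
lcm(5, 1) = 5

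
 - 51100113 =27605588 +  - 78705701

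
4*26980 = 107920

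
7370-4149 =3221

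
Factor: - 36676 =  - 2^2*53^1*173^1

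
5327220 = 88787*60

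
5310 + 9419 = 14729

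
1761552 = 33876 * 52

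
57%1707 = 57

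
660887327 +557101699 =1217989026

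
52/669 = 52/669 = 0.08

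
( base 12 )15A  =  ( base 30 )74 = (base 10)214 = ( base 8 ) 326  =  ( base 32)6m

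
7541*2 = 15082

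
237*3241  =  768117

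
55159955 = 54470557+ 689398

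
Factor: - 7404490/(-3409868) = 3702245/1704934 = 2^( - 1)*5^1*7^( - 1 )*11^( - 1)*19^1*11071^(-1)*38971^1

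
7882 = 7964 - 82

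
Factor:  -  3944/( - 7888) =2^( - 1) = 1/2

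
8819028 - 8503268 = 315760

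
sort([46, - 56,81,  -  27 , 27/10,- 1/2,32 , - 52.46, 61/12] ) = [ - 56, - 52.46 , - 27, - 1/2, 27/10,  61/12 , 32  ,  46,81 ]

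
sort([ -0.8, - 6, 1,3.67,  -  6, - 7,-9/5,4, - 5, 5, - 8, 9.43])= [ - 8, - 7,-6,-6, - 5,-9/5, - 0.8,1, 3.67,4, 5, 9.43] 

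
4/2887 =4/2887 = 0.00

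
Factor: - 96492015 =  - 3^2*5^1*23^1*93229^1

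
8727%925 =402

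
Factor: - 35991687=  - 3^1 * 139^1*86311^1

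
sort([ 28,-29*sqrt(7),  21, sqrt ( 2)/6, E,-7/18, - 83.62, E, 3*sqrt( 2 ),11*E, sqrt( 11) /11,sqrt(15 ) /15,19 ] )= [ - 83.62,-29*sqrt(7) ,  -  7/18, sqrt(2)/6,sqrt(15 )/15, sqrt(11) /11,E, E, 3*sqrt(2),19, 21 , 28, 11 * E]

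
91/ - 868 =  - 1  +  111/124  =  - 0.10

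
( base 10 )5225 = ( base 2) 1010001101001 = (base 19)E90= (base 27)74E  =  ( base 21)bhh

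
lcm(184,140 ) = 6440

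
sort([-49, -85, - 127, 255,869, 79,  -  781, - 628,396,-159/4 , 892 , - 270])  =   [ - 781,  -  628,  -  270, - 127, - 85,-49,-159/4, 79,255, 396, 869, 892]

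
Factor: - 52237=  - 52237^1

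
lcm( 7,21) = 21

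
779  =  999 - 220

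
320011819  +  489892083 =809903902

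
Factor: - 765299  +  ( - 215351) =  - 980650 = -2^1*5^2*11^1 * 1783^1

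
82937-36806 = 46131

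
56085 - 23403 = 32682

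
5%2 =1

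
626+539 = 1165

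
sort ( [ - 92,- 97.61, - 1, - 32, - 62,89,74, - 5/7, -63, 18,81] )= [ - 97.61,-92 , - 63, -62, - 32 ,-1, - 5/7 , 18,74 , 81,89] 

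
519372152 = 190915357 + 328456795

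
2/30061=2/30061 = 0.00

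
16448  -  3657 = 12791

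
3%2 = 1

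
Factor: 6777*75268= 510091236 = 2^2 * 3^3  *31^1*251^1*607^1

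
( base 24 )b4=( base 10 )268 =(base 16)10c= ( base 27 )9P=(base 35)7N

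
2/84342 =1/42171 = 0.00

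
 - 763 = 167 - 930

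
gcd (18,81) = 9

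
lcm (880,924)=18480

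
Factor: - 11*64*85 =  - 59840 = -2^6 * 5^1*11^1*17^1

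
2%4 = 2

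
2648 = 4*662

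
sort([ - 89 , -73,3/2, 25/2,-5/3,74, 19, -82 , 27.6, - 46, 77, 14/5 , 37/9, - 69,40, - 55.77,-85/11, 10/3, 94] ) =[-89, - 82,-73,- 69 ,-55.77,-46,- 85/11,  -  5/3, 3/2,14/5, 10/3,37/9,  25/2,19,27.6, 40, 74, 77,94]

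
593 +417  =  1010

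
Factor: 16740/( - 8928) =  - 2^(-3 )*3^1*5^1= -15/8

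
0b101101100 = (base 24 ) F4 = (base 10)364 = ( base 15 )194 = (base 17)147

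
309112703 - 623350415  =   - 314237712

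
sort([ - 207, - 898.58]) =[ - 898.58, - 207 ] 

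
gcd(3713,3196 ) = 47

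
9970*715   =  7128550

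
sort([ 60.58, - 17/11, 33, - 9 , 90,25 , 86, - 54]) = [ - 54, - 9,-17/11,  25, 33,60.58,  86 , 90 ] 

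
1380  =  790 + 590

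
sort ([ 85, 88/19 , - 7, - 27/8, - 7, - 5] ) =[ - 7, - 7, -5, - 27/8, 88/19, 85 ]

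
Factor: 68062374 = 2^1 * 3^2*3781243^1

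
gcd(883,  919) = 1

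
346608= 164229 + 182379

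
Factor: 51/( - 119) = -3/7  =  - 3^1*7^( -1) 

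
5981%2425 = 1131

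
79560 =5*15912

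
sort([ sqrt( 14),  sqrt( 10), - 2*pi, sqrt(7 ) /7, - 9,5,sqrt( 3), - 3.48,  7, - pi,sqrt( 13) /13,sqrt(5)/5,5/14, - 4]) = [ - 9,-2*pi,-4, - 3.48, - pi,sqrt( 13 ) /13,5/14, sqrt( 7)/7, sqrt( 5)/5, sqrt( 3) , sqrt( 10),  sqrt( 14 ),5,  7]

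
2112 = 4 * 528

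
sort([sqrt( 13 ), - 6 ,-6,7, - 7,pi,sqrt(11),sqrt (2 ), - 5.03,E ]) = [ - 7,-6,-6,  -  5.03,  sqrt(2),E,pi,sqrt ( 11 ),sqrt(13) , 7 ]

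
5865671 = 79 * 74249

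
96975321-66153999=30821322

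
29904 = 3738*8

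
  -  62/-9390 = 31/4695  =  0.01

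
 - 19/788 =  - 19/788 = - 0.02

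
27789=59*471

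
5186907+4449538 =9636445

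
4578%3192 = 1386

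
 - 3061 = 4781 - 7842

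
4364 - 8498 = -4134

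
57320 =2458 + 54862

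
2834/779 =2834/779 = 3.64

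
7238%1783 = 106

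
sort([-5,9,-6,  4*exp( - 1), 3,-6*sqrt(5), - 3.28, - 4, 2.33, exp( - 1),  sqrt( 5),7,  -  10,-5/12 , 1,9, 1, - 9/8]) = [ - 6 *sqrt( 5),-10, - 6, - 5 , - 4, - 3.28,-9/8, - 5/12  ,  exp(-1) , 1, 1, 4*exp(  -  1),sqrt( 5 ) , 2.33,3, 7,  9,  9]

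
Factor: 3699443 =11^1 *29^1*11597^1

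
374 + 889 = 1263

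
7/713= 7/713 = 0.01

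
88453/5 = 17690  +  3/5 =17690.60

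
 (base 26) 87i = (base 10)5608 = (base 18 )h5a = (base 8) 12750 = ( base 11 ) 4239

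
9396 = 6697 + 2699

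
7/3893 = 7/3893 = 0.00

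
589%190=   19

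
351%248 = 103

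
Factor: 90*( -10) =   -  900 = - 2^2*3^2*5^2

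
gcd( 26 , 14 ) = 2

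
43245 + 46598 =89843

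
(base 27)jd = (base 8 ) 1016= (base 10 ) 526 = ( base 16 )20E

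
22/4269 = 22/4269 = 0.01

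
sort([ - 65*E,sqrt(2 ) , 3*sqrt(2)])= [ - 65*E , sqrt( 2),3*sqrt( 2)]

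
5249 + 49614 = 54863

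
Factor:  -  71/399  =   - 3^( - 1)*7^( - 1 )*19^( - 1)*71^1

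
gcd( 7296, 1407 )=3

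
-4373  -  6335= -10708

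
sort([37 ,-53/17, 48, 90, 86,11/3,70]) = [ - 53/17,11/3 , 37,  48,70, 86,90] 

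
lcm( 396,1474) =26532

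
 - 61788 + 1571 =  - 60217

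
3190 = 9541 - 6351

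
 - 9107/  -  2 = 9107/2 = 4553.50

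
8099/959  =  8 + 61/137= 8.45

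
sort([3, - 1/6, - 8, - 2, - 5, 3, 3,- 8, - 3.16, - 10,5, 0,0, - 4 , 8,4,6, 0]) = [ - 10, - 8,-8, - 5,  -  4, - 3.16, - 2, - 1/6,0 , 0, 0, 3,  3,3, 4,5 , 6,8 ] 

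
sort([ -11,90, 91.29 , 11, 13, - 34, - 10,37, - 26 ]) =[ - 34,-26, - 11,-10, 11, 13,37, 90,91.29] 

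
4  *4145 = 16580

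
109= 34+75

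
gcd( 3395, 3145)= 5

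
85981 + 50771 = 136752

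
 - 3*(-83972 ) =251916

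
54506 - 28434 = 26072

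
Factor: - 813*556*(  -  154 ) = 2^3 * 3^1*7^1*11^1*139^1*271^1=69612312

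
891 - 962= - 71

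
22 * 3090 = 67980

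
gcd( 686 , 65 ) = 1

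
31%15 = 1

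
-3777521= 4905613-8683134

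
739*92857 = 68621323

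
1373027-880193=492834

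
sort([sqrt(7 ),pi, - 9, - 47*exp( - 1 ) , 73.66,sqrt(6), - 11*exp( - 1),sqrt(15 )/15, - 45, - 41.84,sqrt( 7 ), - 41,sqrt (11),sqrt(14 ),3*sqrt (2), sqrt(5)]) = [  -  45, - 41.84,  -  41, - 47*exp( - 1 ), - 9, - 11 * exp ( - 1),sqrt( 15 )/15,sqrt (5 ),sqrt( 6),sqrt(7), sqrt(7), pi,sqrt(11),sqrt( 14 ), 3 * sqrt( 2),73.66]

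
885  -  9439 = - 8554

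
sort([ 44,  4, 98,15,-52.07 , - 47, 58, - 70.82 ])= [ - 70.82, - 52.07,-47, 4, 15,44, 58,  98 ]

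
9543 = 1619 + 7924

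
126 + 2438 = 2564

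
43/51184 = 43/51184  =  0.00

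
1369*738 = 1010322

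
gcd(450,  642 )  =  6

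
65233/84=776 + 7/12 = 776.58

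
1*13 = 13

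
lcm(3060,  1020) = 3060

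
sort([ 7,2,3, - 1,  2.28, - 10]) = [ - 10, - 1,2,2.28,3,7]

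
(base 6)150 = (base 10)66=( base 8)102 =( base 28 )2A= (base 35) 1v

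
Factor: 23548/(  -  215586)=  - 58/531 =- 2^1 * 3^( - 2)*29^1*59^ (  -  1 )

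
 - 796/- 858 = 398/429 = 0.93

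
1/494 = 1/494 = 0.00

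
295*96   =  28320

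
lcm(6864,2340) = 102960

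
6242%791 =705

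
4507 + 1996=6503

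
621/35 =17 + 26/35  =  17.74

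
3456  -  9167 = - 5711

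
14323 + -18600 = -4277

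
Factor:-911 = -911^1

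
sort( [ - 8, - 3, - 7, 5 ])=[-8, - 7, -3 , 5]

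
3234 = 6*539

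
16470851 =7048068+9422783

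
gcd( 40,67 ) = 1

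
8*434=3472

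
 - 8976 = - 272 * 33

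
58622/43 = 1363 + 13/43 =1363.30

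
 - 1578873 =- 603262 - 975611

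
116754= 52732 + 64022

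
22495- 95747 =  - 73252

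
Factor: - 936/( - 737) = 2^3*3^2 * 11^( - 1)*13^1*67^(-1)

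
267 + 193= 460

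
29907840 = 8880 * 3368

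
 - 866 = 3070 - 3936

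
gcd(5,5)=5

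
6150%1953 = 291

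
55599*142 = 7895058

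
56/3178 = 4/227=0.02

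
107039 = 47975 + 59064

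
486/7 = 69 + 3/7=69.43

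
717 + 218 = 935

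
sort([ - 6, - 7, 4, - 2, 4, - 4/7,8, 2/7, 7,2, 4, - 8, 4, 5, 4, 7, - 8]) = [ - 8, - 8, - 7,-6, - 2, - 4/7, 2/7, 2 , 4, 4, 4, 4,4, 5,7, 7, 8]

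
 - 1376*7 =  - 9632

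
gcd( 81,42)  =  3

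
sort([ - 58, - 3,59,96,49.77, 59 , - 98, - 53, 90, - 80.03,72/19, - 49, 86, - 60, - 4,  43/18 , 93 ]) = [ - 98, - 80.03,-60 , - 58, - 53, - 49, - 4 , - 3,  43/18,  72/19,49.77,59 , 59 , 86,90,93 , 96]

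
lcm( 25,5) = 25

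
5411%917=826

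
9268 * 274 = 2539432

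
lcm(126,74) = 4662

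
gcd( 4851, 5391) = 9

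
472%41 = 21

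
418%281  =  137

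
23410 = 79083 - 55673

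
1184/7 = 1184/7 = 169.14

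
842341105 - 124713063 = 717628042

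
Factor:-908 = -2^2*227^1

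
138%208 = 138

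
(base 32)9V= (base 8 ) 477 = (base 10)319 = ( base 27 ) bm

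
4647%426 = 387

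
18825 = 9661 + 9164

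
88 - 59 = 29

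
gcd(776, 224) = 8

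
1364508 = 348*3921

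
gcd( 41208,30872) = 136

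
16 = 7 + 9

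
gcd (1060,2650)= 530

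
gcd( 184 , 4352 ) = 8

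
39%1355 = 39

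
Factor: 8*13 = 104 = 2^3 * 13^1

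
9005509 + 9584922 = 18590431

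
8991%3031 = 2929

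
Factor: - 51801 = - 3^1*31^1* 557^1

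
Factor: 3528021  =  3^1*7^1*43^1*  3907^1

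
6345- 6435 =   -  90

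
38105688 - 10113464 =27992224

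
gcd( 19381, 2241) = 1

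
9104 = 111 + 8993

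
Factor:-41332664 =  - 2^3*103^2 * 487^1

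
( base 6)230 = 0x5A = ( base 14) 66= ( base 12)76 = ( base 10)90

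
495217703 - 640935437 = -145717734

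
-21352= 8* (  -  2669) 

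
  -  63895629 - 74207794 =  - 138103423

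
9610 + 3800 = 13410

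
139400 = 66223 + 73177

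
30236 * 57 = 1723452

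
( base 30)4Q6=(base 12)2656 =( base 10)4386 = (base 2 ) 1000100100010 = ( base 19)C2G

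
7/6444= 7/6444 = 0.00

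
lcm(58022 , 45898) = 3075166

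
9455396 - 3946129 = 5509267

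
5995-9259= - 3264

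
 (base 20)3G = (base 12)64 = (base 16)4c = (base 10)76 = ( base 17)48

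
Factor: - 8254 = -2^1*4127^1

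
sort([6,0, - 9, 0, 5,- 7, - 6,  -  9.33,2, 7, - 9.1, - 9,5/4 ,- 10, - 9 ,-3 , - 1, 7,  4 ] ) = [ - 10, - 9.33, -9.1, - 9,-9,  -  9, - 7,-6 , - 3, - 1,0 , 0,  5/4, 2 , 4,  5, 6 , 7, 7]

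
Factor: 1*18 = 2^1*3^2 = 18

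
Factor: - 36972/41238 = - 26/29 = - 2^1 * 13^1*29^( - 1 )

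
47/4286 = 47/4286 = 0.01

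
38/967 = 38/967 = 0.04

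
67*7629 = 511143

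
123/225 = 41/75= 0.55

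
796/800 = 199/200 = 0.99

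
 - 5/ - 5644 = 5/5644  =  0.00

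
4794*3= 14382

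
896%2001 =896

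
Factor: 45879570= 2^1 * 3^2*5^1 * 11^3 * 383^1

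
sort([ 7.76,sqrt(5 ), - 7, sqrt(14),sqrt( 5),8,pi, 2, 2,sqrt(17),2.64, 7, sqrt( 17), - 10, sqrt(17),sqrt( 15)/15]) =[-10, - 7 , sqrt (15)/15,  2,  2,sqrt (5 ),sqrt(5 ), 2.64,pi , sqrt( 14 ), sqrt ( 17), sqrt(17), sqrt(17 ), 7, 7.76, 8]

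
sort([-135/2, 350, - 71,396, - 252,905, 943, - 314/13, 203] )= [ -252, - 71, - 135/2, - 314/13, 203, 350, 396, 905,943 ]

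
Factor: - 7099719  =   - 3^1*11^1*215143^1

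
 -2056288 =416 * ( - 4943 ) 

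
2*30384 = 60768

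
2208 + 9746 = 11954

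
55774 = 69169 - 13395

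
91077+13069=104146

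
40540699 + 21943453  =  62484152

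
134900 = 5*26980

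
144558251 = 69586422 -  - 74971829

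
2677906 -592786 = 2085120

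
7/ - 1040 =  - 7/1040 =- 0.01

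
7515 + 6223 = 13738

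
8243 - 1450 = 6793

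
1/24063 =1/24063= 0.00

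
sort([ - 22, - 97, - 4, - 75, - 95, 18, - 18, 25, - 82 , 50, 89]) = [ - 97, - 95 , - 82,-75, - 22, - 18, - 4 , 18, 25, 50, 89]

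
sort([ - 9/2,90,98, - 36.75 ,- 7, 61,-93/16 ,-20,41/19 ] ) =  [ - 36.75,-20, - 7,-93/16 , - 9/2, 41/19,61, 90, 98] 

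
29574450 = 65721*450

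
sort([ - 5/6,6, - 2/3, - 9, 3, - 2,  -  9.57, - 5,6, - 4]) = [ - 9.57, - 9, - 5, - 4, - 2, - 5/6, - 2/3,3,6, 6 ]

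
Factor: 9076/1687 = 2^2*7^ ( - 1 ) * 241^(- 1) * 2269^1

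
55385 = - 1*(-55385)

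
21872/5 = 21872/5=4374.40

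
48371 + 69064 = 117435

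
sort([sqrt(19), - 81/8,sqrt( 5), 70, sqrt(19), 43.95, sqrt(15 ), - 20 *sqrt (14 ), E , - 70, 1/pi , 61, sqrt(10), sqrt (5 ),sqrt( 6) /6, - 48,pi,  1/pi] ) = [ - 20*sqrt (14), - 70, - 48 ,-81/8,1/pi, 1/pi,  sqrt(6 ) /6, sqrt( 5), sqrt(5), E,pi, sqrt(  10 ), sqrt (15),  sqrt( 19), sqrt( 19),43.95, 61, 70] 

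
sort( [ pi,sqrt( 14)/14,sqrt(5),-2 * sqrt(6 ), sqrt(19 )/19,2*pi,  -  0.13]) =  [ - 2*sqrt(6 ), - 0.13,sqrt (19 )/19  ,  sqrt(14 ) /14,sqrt(5), pi,2*pi]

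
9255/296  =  9255/296= 31.27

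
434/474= 217/237 = 0.92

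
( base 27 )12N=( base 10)806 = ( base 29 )RN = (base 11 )673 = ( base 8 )1446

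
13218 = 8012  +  5206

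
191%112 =79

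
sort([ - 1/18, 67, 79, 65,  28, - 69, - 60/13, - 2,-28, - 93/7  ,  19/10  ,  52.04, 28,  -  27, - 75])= [ - 75,- 69,-28, - 27,-93/7, - 60/13,- 2, - 1/18, 19/10, 28,28, 52.04, 65,67,79]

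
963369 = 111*8679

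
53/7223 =53/7223 = 0.01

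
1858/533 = 1858/533 = 3.49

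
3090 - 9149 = -6059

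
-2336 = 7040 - 9376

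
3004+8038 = 11042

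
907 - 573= 334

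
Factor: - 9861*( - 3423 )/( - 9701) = -33754203/9701 = - 3^2*7^1* 19^1*89^( - 1)*109^( - 1 )*163^1*173^1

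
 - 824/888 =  - 1 +8/111  =  -  0.93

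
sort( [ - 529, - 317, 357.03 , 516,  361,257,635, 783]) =[ - 529,-317, 257, 357.03,361,516, 635, 783 ]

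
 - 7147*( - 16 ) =114352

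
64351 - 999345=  - 934994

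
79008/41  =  1927 + 1/41 =1927.02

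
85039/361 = 235+204/361 =235.57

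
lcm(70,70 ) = 70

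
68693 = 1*68693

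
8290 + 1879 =10169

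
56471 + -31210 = 25261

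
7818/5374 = 3909/2687=1.45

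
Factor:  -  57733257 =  - 3^1*19244419^1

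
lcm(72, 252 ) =504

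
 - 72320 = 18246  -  90566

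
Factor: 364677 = 3^1*121559^1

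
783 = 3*261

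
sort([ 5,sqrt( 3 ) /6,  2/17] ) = [2/17,sqrt( 3)/6,5 ] 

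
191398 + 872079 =1063477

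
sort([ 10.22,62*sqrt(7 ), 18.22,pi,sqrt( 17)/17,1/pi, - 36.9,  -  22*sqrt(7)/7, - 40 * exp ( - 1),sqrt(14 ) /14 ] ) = [ - 36.9,-40*exp( - 1), - 22*sqrt( 7)/7,sqrt(17)/17 , sqrt(14)/14,1/pi, pi,  10.22,18.22, 62*sqrt(7) ]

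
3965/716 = 3965/716 =5.54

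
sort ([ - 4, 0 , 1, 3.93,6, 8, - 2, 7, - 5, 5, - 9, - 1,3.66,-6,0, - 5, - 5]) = [ - 9,-6,- 5, - 5, - 5, - 4, - 2, - 1, 0,0,1, 3.66,3.93,5,  6, 7, 8]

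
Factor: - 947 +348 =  - 599  =  - 599^1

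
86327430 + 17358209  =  103685639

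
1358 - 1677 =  - 319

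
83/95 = 83/95  =  0.87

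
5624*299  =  1681576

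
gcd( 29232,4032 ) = 1008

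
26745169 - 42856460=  - 16111291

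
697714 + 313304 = 1011018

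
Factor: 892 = 2^2 *223^1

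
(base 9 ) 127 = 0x6a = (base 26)42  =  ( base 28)3M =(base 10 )106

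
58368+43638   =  102006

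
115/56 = 115/56=2.05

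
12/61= 12/61 = 0.20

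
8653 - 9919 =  - 1266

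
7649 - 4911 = 2738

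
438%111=105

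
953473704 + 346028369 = 1299502073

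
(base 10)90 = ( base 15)60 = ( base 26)3c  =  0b1011010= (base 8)132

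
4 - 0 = 4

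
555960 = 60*9266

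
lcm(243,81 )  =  243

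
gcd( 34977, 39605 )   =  89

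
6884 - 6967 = -83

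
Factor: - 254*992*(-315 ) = 2^6*3^2*5^1 * 7^1* 31^1*127^1  =  79369920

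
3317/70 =47 + 27/70= 47.39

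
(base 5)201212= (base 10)6432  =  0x1920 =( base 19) HFA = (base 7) 24516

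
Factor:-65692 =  - 2^2 * 11^1*1493^1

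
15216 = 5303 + 9913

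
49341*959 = 47318019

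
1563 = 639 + 924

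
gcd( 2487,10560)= 3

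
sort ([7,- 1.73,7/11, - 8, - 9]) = [ - 9, - 8, - 1.73,7/11, 7]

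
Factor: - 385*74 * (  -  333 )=9487170 = 2^1*3^2*5^1 * 7^1*11^1*37^2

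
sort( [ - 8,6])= [ - 8,6]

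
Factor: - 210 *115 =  - 2^1*3^1 * 5^2*7^1 *23^1 = - 24150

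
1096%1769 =1096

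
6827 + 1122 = 7949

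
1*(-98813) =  - 98813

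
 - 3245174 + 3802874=557700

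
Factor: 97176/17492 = 24294/4373 = 2^1*3^1*4049^1 *4373^( - 1)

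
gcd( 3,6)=3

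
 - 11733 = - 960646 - -948913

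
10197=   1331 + 8866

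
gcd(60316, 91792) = 4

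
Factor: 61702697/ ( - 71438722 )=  - 2^ (- 1 )*7^1*8814671^1*35719361^( - 1 )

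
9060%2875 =435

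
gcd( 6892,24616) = 4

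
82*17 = 1394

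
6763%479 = 57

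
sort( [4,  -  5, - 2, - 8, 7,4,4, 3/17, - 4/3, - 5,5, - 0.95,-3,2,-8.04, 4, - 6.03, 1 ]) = [ - 8.04, - 8 ,-6.03, - 5,-5 , - 3,- 2,-4/3 , - 0.95, 3/17, 1,2,4,4,4,4,5, 7]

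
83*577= 47891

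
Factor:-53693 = -53693^1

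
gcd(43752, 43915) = 1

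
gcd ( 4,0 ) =4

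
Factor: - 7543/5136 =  - 2^( - 4) * 3^( - 1)*19^1*107^( - 1 ) * 397^1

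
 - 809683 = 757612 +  - 1567295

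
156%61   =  34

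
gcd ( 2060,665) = 5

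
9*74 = 666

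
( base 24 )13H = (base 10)665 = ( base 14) 357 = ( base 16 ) 299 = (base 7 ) 1640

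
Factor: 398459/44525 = 5^(-2) *13^( - 1)*137^(-1)* 398459^1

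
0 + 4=4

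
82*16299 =1336518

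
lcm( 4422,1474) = 4422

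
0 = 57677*0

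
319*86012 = 27437828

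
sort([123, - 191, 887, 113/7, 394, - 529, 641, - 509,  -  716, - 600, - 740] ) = [ - 740,  -  716, -600, - 529,  -  509,-191, 113/7, 123,  394, 641, 887 ] 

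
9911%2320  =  631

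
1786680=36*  49630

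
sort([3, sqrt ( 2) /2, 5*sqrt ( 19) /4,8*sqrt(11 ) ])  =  [sqrt( 2 )/2, 3, 5*sqrt ( 19)/4,8*sqrt( 11) ]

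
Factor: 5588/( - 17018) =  - 22/67 = - 2^1*11^1*67^(-1 ) 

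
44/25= 44/25 = 1.76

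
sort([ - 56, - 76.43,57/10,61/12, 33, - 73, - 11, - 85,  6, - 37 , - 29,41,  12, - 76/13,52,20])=[ - 85, - 76.43, - 73, - 56 , - 37, - 29, - 11, - 76/13,  61/12,  57/10, 6,12 , 20,  33, 41,  52] 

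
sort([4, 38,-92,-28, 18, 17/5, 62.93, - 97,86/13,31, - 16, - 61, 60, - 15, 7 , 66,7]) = [ - 97, - 92, - 61,-28, - 16,-15 , 17/5 , 4,86/13,7,  7,18, 31, 38,60, 62.93,66]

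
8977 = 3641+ 5336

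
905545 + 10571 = 916116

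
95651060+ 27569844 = 123220904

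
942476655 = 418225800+524250855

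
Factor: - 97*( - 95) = 5^1*19^1 * 97^1 =9215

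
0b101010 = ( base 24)1i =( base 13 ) 33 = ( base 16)2A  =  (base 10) 42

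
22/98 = 11/49 = 0.22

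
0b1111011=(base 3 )11120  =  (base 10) 123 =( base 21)5i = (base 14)8B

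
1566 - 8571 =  - 7005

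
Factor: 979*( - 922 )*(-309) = 278915142 = 2^1*3^1*11^1*89^1*103^1*461^1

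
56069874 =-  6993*( - 8018)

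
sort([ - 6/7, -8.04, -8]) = [ - 8.04, - 8,-6/7 ] 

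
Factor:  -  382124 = - 2^2*95531^1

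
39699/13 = 3053+10/13 = 3053.77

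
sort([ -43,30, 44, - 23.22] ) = [  -  43,  -  23.22, 30, 44]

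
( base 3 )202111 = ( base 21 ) 157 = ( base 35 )FS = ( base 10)553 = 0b1000101001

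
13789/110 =13789/110  =  125.35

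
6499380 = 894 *7270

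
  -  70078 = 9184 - 79262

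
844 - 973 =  - 129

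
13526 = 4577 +8949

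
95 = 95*1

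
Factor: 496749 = 3^1*11^1*15053^1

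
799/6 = 799/6= 133.17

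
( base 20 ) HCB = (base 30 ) 7P1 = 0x1b8b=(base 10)7051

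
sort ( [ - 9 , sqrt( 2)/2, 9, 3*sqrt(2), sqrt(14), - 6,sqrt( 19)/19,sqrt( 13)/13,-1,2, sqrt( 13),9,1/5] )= [ - 9, - 6,-1,1/5, sqrt( 19)/19,sqrt( 13) /13,sqrt( 2 )/2,2,sqrt( 13),sqrt( 14),3*sqrt ( 2), 9  ,  9 ]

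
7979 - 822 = 7157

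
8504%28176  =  8504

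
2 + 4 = 6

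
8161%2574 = 439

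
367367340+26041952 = 393409292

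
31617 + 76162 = 107779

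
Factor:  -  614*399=- 244986 = -  2^1*3^1*7^1*19^1*307^1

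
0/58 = 0 =0.00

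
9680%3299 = 3082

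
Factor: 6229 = 6229^1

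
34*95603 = 3250502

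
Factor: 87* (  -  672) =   -  2^5*3^2*7^1* 29^1 = -  58464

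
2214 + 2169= 4383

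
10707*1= 10707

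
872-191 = 681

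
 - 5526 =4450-9976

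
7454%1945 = 1619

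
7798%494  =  388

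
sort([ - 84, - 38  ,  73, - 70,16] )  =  [ - 84, - 70, - 38, 16,73 ]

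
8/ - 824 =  - 1/103 = - 0.01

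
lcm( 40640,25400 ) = 203200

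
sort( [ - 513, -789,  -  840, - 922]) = [- 922, - 840, - 789, -513]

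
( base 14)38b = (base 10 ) 711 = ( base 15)326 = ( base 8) 1307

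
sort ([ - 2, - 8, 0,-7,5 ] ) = [ - 8, - 7, - 2 , 0,5] 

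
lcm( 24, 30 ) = 120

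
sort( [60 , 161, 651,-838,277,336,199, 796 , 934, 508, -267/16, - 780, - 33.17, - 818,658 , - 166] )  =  [ - 838, - 818, - 780, - 166, - 33.17, - 267/16,60, 161,199, 277, 336,508,651, 658,796, 934]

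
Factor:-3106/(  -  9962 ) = 17^(-1 )*293^ (- 1 )*1553^1 = 1553/4981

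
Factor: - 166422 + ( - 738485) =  - 904907^1=- 904907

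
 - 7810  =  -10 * 781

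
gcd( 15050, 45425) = 25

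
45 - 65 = - 20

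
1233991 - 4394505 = -3160514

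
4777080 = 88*54285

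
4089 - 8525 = - 4436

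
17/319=17/319 =0.05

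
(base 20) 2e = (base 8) 66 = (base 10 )54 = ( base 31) 1N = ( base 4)312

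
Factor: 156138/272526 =491/857 = 491^1*857^( - 1) 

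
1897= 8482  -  6585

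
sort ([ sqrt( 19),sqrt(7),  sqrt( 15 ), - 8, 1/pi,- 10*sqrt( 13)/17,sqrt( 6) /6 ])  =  [  -  8, - 10*sqrt( 13)/17 , 1/pi , sqrt(6)/6,sqrt( 7),sqrt ( 15 ),sqrt ( 19 )]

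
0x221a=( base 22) I0I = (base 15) 28C0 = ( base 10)8730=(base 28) b3m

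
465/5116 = 465/5116  =  0.09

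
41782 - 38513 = 3269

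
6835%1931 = 1042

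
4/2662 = 2/1331=0.00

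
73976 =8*9247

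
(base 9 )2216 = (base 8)3143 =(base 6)11323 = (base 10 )1635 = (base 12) B43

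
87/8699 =87/8699 = 0.01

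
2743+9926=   12669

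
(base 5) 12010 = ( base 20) 240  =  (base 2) 1101110000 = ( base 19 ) 286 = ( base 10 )880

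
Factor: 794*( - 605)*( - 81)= 2^1*3^4 * 5^1 *11^2*397^1= 38909970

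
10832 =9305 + 1527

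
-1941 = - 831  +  -1110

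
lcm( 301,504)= 21672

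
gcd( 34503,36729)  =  1113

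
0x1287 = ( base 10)4743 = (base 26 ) 70B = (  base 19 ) D2C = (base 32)4k7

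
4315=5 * 863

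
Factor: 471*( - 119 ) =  - 3^1*7^1*17^1*157^1=- 56049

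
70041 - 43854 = 26187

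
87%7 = 3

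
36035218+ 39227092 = 75262310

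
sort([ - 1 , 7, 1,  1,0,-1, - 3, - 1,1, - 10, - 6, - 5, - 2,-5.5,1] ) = [ - 10, - 6, - 5.5, - 5, - 3 , - 2, - 1, - 1, -1,0,  1,1,  1, 1,7] 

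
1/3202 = 1/3202=0.00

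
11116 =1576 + 9540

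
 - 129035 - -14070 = -114965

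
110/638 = 5/29 = 0.17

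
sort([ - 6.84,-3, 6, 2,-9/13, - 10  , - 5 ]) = [-10,  -  6.84 ,-5, - 3  , - 9/13,2, 6 ] 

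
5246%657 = 647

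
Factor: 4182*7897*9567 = 2^1*3^3*17^1*41^1*53^1 * 149^1*1063^1  =  315952605018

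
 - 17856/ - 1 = 17856/1 = 17856.00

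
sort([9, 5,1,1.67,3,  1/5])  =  [ 1/5, 1,1.67,3,5,9 ]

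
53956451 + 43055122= 97011573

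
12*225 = 2700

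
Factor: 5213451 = 3^1*53^1*32789^1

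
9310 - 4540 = 4770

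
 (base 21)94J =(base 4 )333220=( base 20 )A3C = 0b111111101000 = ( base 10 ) 4072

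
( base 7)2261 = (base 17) 2EB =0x33b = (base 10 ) 827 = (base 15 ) 3a2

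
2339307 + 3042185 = 5381492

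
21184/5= 21184/5 = 4236.80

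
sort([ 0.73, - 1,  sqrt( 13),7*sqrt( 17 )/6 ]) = [ - 1, 0.73, sqrt( 13 ),  7*sqrt(17)/6 ] 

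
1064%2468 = 1064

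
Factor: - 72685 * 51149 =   -  5^1*7^1 * 7307^1*14537^1 = - 3717765065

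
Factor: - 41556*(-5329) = 2^2*3^1*73^2*3463^1 = 221451924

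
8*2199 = 17592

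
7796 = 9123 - 1327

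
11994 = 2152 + 9842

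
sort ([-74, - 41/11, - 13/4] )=[ - 74, - 41/11,-13/4]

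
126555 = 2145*59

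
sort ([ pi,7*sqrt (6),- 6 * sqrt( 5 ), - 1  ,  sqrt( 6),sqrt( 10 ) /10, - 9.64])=[ - 6*sqrt( 5) ,-9.64 , - 1, sqrt( 10 ) /10,  sqrt( 6 ) , pi,7*sqrt (6)] 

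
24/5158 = 12/2579 = 0.00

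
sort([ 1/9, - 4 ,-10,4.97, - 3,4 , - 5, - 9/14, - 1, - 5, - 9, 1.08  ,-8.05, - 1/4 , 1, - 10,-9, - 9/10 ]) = [ - 10, - 10 , - 9, - 9, - 8.05,  -  5, - 5, - 4  , - 3,- 1,- 9/10 ,-9/14, - 1/4,1/9,  1, 1.08,4, 4.97] 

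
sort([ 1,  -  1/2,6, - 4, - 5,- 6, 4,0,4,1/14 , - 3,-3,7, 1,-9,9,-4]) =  [ - 9, - 6, - 5, - 4, - 4,-3, -3, - 1/2, 0, 1/14 , 1, 1,4, 4,6,7,9 ] 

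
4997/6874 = 4997/6874 = 0.73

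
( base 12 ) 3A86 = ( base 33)65r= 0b1101001000110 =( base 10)6726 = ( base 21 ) f56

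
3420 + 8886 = 12306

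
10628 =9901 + 727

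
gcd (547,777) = 1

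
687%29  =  20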